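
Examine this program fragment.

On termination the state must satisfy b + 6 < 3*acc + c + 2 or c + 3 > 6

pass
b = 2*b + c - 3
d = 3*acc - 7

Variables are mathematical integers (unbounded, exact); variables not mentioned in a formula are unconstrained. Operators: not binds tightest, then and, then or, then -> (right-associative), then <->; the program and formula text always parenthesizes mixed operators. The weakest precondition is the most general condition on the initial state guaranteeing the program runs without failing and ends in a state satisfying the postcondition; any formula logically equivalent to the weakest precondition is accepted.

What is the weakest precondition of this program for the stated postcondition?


Working backward. After the program, the postcondition b + 6 < 3*acc + c + 2 or c + 3 > 6 must hold; in canonical form it is b < 3*acc + c - 4 or c > 3.
Before d := 3*acc - 7: b < 3*acc + c - 4 or c > 3
Before b := 2*b + c - 3: 2*b < 3*acc - 1 or c > 3
Before skip: 2*b < 3*acc - 1 or c > 3
Answer: WP = 2*b < 3*acc - 1 or c > 3


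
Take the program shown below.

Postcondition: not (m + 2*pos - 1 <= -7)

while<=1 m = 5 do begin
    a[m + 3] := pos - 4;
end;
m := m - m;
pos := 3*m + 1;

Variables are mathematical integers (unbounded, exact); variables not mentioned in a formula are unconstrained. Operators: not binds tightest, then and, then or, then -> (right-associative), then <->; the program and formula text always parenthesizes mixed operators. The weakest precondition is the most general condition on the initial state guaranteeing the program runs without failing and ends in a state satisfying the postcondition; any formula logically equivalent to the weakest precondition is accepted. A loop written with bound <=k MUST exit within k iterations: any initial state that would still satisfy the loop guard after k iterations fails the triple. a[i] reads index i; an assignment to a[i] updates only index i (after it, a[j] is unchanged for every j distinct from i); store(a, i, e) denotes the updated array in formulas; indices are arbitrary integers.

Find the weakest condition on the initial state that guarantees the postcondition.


Working backward. After the program, the postcondition not (m + 2*pos - 1 <= -7) must hold; in canonical form it is not (m + 2*pos <= -6).
Before pos := 3*m + 1: not (7*m <= -8)
Before m := m - m: true
Before the loop (bound <=1), unroll the exhaustion recursion (WP_0 = exit-now case; WP_j = one more guarded iteration, up to j = 1):
  WP_0: not (m = 5)
  WP_1: m = 5 -> (not (m = 5))
So before the loop: m = 5 -> (not (m = 5))
Answer: WP = m = 5 -> (not (m = 5))


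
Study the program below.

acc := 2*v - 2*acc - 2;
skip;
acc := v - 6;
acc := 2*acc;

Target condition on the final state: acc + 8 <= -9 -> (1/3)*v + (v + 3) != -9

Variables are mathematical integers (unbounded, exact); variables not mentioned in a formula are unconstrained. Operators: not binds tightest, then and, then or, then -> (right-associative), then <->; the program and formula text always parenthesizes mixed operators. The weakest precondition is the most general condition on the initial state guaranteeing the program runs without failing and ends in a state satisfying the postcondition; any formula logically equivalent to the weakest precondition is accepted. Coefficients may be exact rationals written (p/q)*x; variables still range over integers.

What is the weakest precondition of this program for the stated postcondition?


Working backward. After the program, the postcondition acc + 8 <= -9 -> (1/3)*v + (v + 3) != -9 must hold; in canonical form it is acc <= -17 -> (4/3)*v != -12.
Before acc := 2*acc: 2*acc <= -17 -> (4/3)*v != -12
Before acc := v - 6: 2*v <= -5 -> (4/3)*v != -12
Before skip: 2*v <= -5 -> (4/3)*v != -12
Before acc := 2*v - 2*acc - 2: 2*v <= -5 -> (4/3)*v != -12
Answer: WP = 2*v <= -5 -> (4/3)*v != -12


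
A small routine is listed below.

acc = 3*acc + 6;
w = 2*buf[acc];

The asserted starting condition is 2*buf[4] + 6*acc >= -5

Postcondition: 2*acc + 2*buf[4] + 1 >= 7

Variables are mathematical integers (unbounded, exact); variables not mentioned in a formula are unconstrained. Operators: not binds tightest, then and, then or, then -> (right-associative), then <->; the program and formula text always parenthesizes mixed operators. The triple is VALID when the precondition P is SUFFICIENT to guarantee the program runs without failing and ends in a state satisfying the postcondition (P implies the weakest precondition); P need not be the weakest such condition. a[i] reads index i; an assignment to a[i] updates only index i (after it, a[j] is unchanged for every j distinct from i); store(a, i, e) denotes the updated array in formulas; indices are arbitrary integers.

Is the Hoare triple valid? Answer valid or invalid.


Working backward. After the program, the postcondition 2*acc + 2*buf[4] + 1 >= 7 must hold; in canonical form it is 2*buf[4] + 2*acc >= 6.
Before w := 2*buf[acc]: 2*buf[4] + 2*acc >= 6
Before acc := 3*acc + 6: 2*buf[4] + 6*acc >= -6
The weakest precondition is 2*buf[4] + 6*acc >= -6.
Check whether 2*buf[4] + 6*acc >= -5 implies it.
Every state satisfying the precondition satisfies the weakest precondition: the implication holds.
Answer: valid


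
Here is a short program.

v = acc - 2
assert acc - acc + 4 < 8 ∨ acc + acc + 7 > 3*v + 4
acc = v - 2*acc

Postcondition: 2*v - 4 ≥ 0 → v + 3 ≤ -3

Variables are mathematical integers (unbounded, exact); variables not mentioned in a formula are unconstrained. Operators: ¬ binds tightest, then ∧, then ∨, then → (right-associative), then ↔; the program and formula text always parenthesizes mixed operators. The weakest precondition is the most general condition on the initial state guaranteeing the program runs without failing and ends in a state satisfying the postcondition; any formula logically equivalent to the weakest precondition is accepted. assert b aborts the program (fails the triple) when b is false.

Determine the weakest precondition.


Working backward. After the program, the postcondition 2*v - 4 ≥ 0 → v + 3 ≤ -3 must hold; in canonical form it is 2*v ≥ 4 → v ≤ -6.
Before acc := v - 2*acc: 2*v ≥ 4 → v ≤ -6
Before assert acc - acc + 4 < 8 ∨ acc + acc + 7 > 3*v + 4: 2*v ≥ 4 → v ≤ -6
Before v := acc - 2: 2*acc ≥ 8 → acc ≤ -4
Answer: WP = 2*acc ≥ 8 → acc ≤ -4


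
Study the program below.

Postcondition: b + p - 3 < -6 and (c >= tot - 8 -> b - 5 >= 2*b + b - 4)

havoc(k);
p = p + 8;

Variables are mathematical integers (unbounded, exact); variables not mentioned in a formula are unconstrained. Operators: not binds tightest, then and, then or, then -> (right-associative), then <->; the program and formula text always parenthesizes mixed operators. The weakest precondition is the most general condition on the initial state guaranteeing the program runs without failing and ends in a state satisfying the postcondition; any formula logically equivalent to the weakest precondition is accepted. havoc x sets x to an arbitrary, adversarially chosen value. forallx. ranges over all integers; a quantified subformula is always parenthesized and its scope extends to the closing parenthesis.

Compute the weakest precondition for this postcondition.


Working backward. After the program, the postcondition b + p - 3 < -6 and (c >= tot - 8 -> b - 5 >= 2*b + b - 4) must hold; in canonical form it is b + p < -3 and (c >= tot - 8 -> 2*b <= -1).
Before p := p + 8: b + p < -11 and (c >= tot - 8 -> 2*b <= -1)
Before havoc k: b + p < -11 and (c >= tot - 8 -> 2*b <= -1)
Answer: WP = b + p < -11 and (c >= tot - 8 -> 2*b <= -1)


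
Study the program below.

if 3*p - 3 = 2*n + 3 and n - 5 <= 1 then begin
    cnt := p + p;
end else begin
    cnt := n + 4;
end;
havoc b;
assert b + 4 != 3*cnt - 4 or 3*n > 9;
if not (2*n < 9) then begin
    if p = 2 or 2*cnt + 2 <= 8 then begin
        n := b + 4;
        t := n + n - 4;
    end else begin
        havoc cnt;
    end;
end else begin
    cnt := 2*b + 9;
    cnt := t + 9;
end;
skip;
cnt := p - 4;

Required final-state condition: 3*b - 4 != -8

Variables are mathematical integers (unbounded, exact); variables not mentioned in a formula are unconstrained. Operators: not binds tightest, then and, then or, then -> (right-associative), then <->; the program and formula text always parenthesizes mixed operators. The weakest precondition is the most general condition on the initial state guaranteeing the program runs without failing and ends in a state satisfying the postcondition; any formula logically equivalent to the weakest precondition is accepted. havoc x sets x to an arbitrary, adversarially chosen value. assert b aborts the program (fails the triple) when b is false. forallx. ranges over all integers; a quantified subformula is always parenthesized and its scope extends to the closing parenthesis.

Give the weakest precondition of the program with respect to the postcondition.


Working backward. After the program, the postcondition 3*b - 4 != -8 must hold; in canonical form it is 3*b != -4.
Before cnt := p - 4: 3*b != -4
Before skip: 3*b != -4
Then branch requires ((p = 2 or 2*cnt <= 6) -> 3*b != -4) and ((not (p = 2 or 2*cnt <= 6)) -> 3*b != -4); else branch requires 3*b != -4.
Before the if: ((not (2*n < 9)) -> (((p = 2 or 2*cnt <= 6) -> 3*b != -4) and ((not (p = 2 or 2*cnt <= 6)) -> 3*b != -4))) and (2*n < 9 -> 3*b != -4)
Before assert b + 4 != 3*cnt - 4 or 3*n > 9: (b != 3*cnt - 8 or 3*n > 9) and ((not (2*n < 9)) -> (((p = 2 or 2*cnt <= 6) -> 3*b != -4) and ((not (p = 2 or 2*cnt <= 6)) -> 3*b != -4))) and (2*n < 9 -> 3*b != -4)
Before havoc b: forall b_1. ((b_1 != 3*cnt - 8 or 3*n > 9) and ((not (2*n < 9)) -> (((p = 2 or 2*cnt <= 6) -> 3*b_1 != -4) and ((not (p = 2 or 2*cnt <= 6)) -> 3*b_1 != -4))) and (2*n < 9 -> 3*b_1 != -4))
Then branch requires forall b_1. ((b_1 != 6*p - 8 or 3*n > 9) and ((not (2*n < 9)) -> (((p = 2 or 4*p <= 6) -> 3*b_1 != -4) and ((not (p = 2 or 4*p <= 6)) -> 3*b_1 != -4))) and (2*n < 9 -> 3*b_1 != -4)); else branch requires forall b_1. ((b_1 != 3*n + 4 or 3*n > 9) and ((not (2*n < 9)) -> (((p = 2 or 2*n <= -2) -> 3*b_1 != -4) and ((not (p = 2 or 2*n <= -2)) -> 3*b_1 != -4))) and (2*n < 9 -> 3*b_1 != -4)).
Before the if: ((3*p = 2*n + 6 and n <= 6) -> (forall b_1. ((b_1 != 6*p - 8 or 3*n > 9) and ((not (2*n < 9)) -> (((p = 2 or 4*p <= 6) -> 3*b_1 != -4) and ((not (p = 2 or 4*p <= 6)) -> 3*b_1 != -4))) and (2*n < 9 -> 3*b_1 != -4)))) and ((not (3*p = 2*n + 6 and n <= 6)) -> (forall b_1. ((b_1 != 3*n + 4 or 3*n > 9) and ((not (2*n < 9)) -> (((p = 2 or 2*n <= -2) -> 3*b_1 != -4) and ((not (p = 2 or 2*n <= -2)) -> 3*b_1 != -4))) and (2*n < 9 -> 3*b_1 != -4))))
Answer: WP = ((3*p = 2*n + 6 and n <= 6) -> (forall b_1. ((b_1 != 6*p - 8 or 3*n > 9) and ((not (2*n < 9)) -> (((p = 2 or 4*p <= 6) -> 3*b_1 != -4) and ((not (p = 2 or 4*p <= 6)) -> 3*b_1 != -4))) and (2*n < 9 -> 3*b_1 != -4)))) and ((not (3*p = 2*n + 6 and n <= 6)) -> (forall b_1. ((b_1 != 3*n + 4 or 3*n > 9) and ((not (2*n < 9)) -> (((p = 2 or 2*n <= -2) -> 3*b_1 != -4) and ((not (p = 2 or 2*n <= -2)) -> 3*b_1 != -4))) and (2*n < 9 -> 3*b_1 != -4))))


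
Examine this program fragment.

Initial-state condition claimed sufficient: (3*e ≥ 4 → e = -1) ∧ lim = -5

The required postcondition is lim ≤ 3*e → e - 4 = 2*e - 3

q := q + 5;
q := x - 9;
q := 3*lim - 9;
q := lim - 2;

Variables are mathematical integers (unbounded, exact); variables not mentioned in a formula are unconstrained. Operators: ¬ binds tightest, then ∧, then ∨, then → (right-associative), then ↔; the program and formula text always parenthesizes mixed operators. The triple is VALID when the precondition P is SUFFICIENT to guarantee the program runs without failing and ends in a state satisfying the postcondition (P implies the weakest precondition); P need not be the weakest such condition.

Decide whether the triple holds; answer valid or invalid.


Working backward. After the program, the postcondition lim ≤ 3*e → e - 4 = 2*e - 3 must hold; in canonical form it is lim ≤ 3*e → e = -1.
Before q := lim - 2: lim ≤ 3*e → e = -1
Before q := 3*lim - 9: lim ≤ 3*e → e = -1
Before q := x - 9: lim ≤ 3*e → e = -1
Before q := q + 5: lim ≤ 3*e → e = -1
The weakest precondition is lim ≤ 3*e → e = -1.
Check whether (3*e ≥ 4 → e = -1) ∧ lim = -5 implies it.
Countermodel: at the initial state e = 0, lim = -5, the precondition holds but the weakest precondition fails.
Answer: invalid


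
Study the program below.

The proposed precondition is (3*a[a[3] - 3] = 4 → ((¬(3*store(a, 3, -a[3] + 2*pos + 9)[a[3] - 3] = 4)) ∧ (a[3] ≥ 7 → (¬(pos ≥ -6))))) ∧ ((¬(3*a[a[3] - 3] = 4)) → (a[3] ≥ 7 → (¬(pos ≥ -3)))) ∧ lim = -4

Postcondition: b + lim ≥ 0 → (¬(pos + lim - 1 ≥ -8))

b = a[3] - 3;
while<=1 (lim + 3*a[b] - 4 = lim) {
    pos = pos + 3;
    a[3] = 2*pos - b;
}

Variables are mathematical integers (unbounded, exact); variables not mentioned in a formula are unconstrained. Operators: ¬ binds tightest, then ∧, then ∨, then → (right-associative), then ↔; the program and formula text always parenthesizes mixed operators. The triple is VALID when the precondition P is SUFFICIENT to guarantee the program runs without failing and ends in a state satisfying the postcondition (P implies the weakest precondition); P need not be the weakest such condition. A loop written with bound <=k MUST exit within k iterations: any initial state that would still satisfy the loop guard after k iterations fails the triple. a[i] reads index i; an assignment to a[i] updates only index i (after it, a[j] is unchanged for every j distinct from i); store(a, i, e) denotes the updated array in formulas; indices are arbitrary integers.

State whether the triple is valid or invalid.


Working backward. After the program, the postcondition b + lim ≥ 0 → (¬(pos + lim - 1 ≥ -8)) must hold; in canonical form it is b + lim ≥ 0 → (¬(lim + pos ≥ -7)).
Before the loop (bound <=1), unroll the exhaustion recursion (WP_0 = exit-now case; WP_j = one more guarded iteration, up to j = 1):
  WP_0: (¬(3*a[b] = 4)) ∧ (b + lim ≥ 0 → (¬(lim + pos ≥ -7)))
  WP_1: (3*a[b] = 4 → ((¬(3*store(a, 3, -b + 2*pos + 6)[b] = 4)) ∧ (b + lim ≥ 0 → (¬(lim + pos ≥ -10))))) ∧ ((¬(3*a[b] = 4)) → (b + lim ≥ 0 → (¬(lim + pos ≥ -7))))
So before the loop: (3*a[b] = 4 → ((¬(3*store(a, 3, -b + 2*pos + 6)[b] = 4)) ∧ (b + lim ≥ 0 → (¬(lim + pos ≥ -10))))) ∧ ((¬(3*a[b] = 4)) → (b + lim ≥ 0 → (¬(lim + pos ≥ -7))))
Before b := a[3] - 3: (3*a[a[3] - 3] = 4 → ((¬(3*store(a, 3, -a[3] + 2*pos + 9)[a[3] - 3] = 4)) ∧ (a[3] + lim ≥ 3 → (¬(lim + pos ≥ -10))))) ∧ ((¬(3*a[a[3] - 3] = 4)) → (a[3] + lim ≥ 3 → (¬(lim + pos ≥ -7))))
The weakest precondition is (3*a[a[3] - 3] = 4 → ((¬(3*store(a, 3, -a[3] + 2*pos + 9)[a[3] - 3] = 4)) ∧ (a[3] + lim ≥ 3 → (¬(lim + pos ≥ -10))))) ∧ ((¬(3*a[a[3] - 3] = 4)) → (a[3] + lim ≥ 3 → (¬(lim + pos ≥ -7)))).
Check whether (3*a[a[3] - 3] = 4 → ((¬(3*store(a, 3, -a[3] + 2*pos + 9)[a[3] - 3] = 4)) ∧ (a[3] ≥ 7 → (¬(pos ≥ -6))))) ∧ ((¬(3*a[a[3] - 3] = 4)) → (a[3] ≥ 7 → (¬(pos ≥ -3)))) ∧ lim = -4 implies it.
Every state satisfying the precondition satisfies the weakest precondition: the implication holds.
Answer: valid


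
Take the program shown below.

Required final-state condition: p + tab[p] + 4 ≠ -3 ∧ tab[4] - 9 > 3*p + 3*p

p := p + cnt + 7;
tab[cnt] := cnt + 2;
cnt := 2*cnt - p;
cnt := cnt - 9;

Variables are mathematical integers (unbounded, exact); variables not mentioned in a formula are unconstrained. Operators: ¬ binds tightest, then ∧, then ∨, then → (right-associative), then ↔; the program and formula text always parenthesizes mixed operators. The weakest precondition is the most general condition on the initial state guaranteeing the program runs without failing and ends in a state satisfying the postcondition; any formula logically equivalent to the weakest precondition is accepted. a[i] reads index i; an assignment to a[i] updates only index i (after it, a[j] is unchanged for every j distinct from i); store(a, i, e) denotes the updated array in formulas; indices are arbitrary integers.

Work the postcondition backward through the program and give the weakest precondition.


Working backward. After the program, the postcondition p + tab[p] + 4 ≠ -3 ∧ tab[4] - 9 > 3*p + 3*p must hold; in canonical form it is tab[p] + p ≠ -7 ∧ tab[4] > 6*p + 9.
Before cnt := cnt - 9: tab[p] + p ≠ -7 ∧ tab[4] > 6*p + 9
Before cnt := 2*cnt - p: tab[p] + p ≠ -7 ∧ tab[4] > 6*p + 9
Before tab[cnt] := cnt + 2: store(tab, cnt, cnt + 2)[p] + p ≠ -7 ∧ store(tab, cnt, cnt + 2)[4] > 6*p + 9
Before p := p + cnt + 7: store(tab, cnt, cnt + 2)[cnt + p + 7] + cnt + p ≠ -14 ∧ store(tab, cnt, cnt + 2)[4] > 6*cnt + 6*p + 51
Answer: WP = store(tab, cnt, cnt + 2)[cnt + p + 7] + cnt + p ≠ -14 ∧ store(tab, cnt, cnt + 2)[4] > 6*cnt + 6*p + 51


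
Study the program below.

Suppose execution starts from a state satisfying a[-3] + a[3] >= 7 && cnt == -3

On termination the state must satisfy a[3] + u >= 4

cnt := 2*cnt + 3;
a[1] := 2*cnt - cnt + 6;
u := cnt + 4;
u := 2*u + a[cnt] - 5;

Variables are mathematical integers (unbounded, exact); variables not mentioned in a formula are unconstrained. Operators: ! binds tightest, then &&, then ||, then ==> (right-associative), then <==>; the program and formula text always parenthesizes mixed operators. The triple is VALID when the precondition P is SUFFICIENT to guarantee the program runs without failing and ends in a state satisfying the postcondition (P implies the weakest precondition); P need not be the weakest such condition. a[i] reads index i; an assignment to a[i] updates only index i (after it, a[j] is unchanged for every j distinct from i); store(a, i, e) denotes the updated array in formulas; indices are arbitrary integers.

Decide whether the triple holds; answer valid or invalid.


Working backward. After the program, a[3] + u >= 4 must hold.
Before u := 2*u + a[cnt] - 5: a[3] + a[cnt] + 2*u >= 9
Before u := cnt + 4: a[3] + a[cnt] + 2*cnt >= 1
Before a[1] := 2*cnt - cnt + 6: a[3] + store(a, 1, cnt + 6)[cnt] + 2*cnt >= 1
Before cnt := 2*cnt + 3: a[3] + store(a, 1, 2*cnt + 9)[2*cnt + 3] + 4*cnt >= -5
The weakest precondition is a[3] + store(a, 1, 2*cnt + 9)[2*cnt + 3] + 4*cnt >= -5.
Check whether a[-3] + a[3] >= 7 && cnt == -3 implies it.
Every state satisfying the precondition satisfies the weakest precondition: the implication holds.
Answer: valid


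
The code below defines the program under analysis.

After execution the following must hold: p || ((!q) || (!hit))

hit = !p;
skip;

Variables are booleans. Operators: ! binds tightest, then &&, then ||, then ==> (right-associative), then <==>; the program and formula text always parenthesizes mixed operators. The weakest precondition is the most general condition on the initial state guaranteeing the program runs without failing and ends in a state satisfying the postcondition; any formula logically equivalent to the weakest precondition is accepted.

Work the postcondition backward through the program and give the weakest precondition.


Working backward. After the program, the postcondition p || ((!q) || (!hit)) must hold; in canonical form it is p || (!q) || (!hit).
Before skip: p || (!q) || (!hit)
Before hit := !p: p || (!q)
Answer: WP = p || (!q)


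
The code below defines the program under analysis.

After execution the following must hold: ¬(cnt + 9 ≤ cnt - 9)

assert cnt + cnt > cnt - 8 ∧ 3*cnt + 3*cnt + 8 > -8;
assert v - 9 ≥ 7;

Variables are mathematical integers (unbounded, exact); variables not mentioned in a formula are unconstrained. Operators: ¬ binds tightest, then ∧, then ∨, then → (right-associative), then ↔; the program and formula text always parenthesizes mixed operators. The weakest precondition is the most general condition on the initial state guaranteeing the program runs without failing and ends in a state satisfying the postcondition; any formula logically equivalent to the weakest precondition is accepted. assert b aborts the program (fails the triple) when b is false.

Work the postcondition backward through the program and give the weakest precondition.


Working backward. After the program, the postcondition ¬(cnt + 9 ≤ cnt - 9) must hold; in canonical form it is true.
Before assert v - 9 ≥ 7: v ≥ 16
Before assert cnt + cnt > cnt - 8 ∧ 3*cnt + 3*cnt + 8 > -8: cnt > -8 ∧ 6*cnt > -16 ∧ v ≥ 16
Answer: WP = cnt > -8 ∧ 6*cnt > -16 ∧ v ≥ 16


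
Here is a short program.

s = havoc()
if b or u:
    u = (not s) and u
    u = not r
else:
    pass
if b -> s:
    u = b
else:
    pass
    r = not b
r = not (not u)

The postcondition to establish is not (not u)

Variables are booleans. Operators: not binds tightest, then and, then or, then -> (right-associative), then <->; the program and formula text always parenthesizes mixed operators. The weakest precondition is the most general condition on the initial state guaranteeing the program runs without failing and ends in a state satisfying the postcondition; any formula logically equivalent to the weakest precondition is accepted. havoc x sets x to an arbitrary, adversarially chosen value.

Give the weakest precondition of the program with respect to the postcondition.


Working backward. After the program, the postcondition not (not u) must hold; in canonical form it is u.
Before r := not (not u): u
Then branch requires b; else branch requires u.
Before the if: ((b -> s) -> b) and ((not (b -> s)) -> u)
Then branch requires ((b -> s) -> b) and ((not (b -> s)) -> (not r)); else branch requires ((b -> s) -> b) and ((not (b -> s)) -> u).
Before the if: ((b or u) -> (((b -> s) -> b) and ((not (b -> s)) -> (not r)))) and ((not (b or u)) -> (((b -> s) -> b) and ((not (b -> s)) -> u)))
Before havoc s: ((b or u) -> b) and ((not (b or u)) -> b) and ((b or u) -> (((not b) -> b) and (b -> (not r)))) and ((not (b or u)) -> (((not b) -> b) and (b -> u)))
Answer: WP = ((b or u) -> b) and ((not (b or u)) -> b) and ((b or u) -> (((not b) -> b) and (b -> (not r)))) and ((not (b or u)) -> (((not b) -> b) and (b -> u)))


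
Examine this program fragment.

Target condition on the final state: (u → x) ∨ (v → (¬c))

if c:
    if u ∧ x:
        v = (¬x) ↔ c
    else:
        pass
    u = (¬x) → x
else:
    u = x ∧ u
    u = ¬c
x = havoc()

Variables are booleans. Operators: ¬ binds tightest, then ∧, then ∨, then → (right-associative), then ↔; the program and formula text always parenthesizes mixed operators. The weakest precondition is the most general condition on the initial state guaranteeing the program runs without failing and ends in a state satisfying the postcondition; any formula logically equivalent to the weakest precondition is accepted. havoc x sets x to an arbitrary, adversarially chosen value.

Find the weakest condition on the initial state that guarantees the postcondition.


Working backward. After the program, (u → x) ∨ (v → (¬c)) must hold.
Before havoc x: (¬u) ∨ (v → (¬c))
Then branch requires ((u ∧ x) → ((¬((¬x) → x)) ∨ (((¬x) ↔ c) → (¬c)))) ∧ ((¬(u ∧ x)) → ((¬((¬x) → x)) ∨ (v → (¬c)))); else branch requires c ∨ (v → (¬c)).
Before the if: (c → (((u ∧ x) → ((¬((¬x) → x)) ∨ (((¬x) ↔ c) → (¬c)))) ∧ ((¬(u ∧ x)) → ((¬((¬x) → x)) ∨ (v → (¬c)))))) ∧ ((¬c) → (c ∨ (v → (¬c))))
Answer: WP = (c → (((u ∧ x) → ((¬((¬x) → x)) ∨ (((¬x) ↔ c) → (¬c)))) ∧ ((¬(u ∧ x)) → ((¬((¬x) → x)) ∨ (v → (¬c)))))) ∧ ((¬c) → (c ∨ (v → (¬c))))


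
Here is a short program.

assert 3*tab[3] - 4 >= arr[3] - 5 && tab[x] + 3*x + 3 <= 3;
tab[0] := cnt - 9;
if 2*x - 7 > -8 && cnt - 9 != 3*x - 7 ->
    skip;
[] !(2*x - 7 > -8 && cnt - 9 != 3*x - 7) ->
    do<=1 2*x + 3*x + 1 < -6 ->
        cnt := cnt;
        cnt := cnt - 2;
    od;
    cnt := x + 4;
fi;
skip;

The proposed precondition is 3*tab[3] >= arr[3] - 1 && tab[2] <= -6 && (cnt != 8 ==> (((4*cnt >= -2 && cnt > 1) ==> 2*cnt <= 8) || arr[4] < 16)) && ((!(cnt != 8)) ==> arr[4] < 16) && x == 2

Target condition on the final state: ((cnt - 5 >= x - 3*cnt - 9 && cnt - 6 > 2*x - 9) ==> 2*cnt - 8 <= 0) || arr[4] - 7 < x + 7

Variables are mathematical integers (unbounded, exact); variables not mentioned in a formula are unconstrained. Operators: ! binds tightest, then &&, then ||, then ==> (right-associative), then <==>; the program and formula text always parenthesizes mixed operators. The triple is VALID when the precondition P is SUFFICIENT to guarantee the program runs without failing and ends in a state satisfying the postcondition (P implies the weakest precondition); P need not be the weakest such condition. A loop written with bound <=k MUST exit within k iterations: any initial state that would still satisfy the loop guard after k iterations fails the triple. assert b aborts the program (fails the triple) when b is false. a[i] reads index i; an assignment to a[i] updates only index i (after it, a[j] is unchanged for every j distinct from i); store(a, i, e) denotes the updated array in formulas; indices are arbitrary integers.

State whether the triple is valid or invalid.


Working backward. After the program, the postcondition ((cnt - 5 >= x - 3*cnt - 9 && cnt - 6 > 2*x - 9) ==> 2*cnt - 8 <= 0) || arr[4] - 7 < x + 7 must hold; in canonical form it is ((4*cnt >= x - 4 && cnt > 2*x - 3) ==> 2*cnt <= 8) || arr[4] < x + 14.
Before skip: ((4*cnt >= x - 4 && cnt > 2*x - 3) ==> 2*cnt <= 8) || arr[4] < x + 14
Then branch requires ((4*cnt >= x - 4 && cnt > 2*x - 3) ==> 2*cnt <= 8) || arr[4] < x + 14; else branch requires (5*x < -7 ==> ((!(5*x < -7)) && (((3*x >= -20 && x < 7) ==> 2*x <= 0) || arr[4] < x + 14))) && ((!(5*x < -7)) ==> (((3*x >= -20 && x < 7) ==> 2*x <= 0) || arr[4] < x + 14)).
Before the if: ((2*x > -1 && cnt != 3*x + 2) ==> (((4*cnt >= x - 4 && cnt > 2*x - 3) ==> 2*cnt <= 8) || arr[4] < x + 14)) && ((!(2*x > -1 && cnt != 3*x + 2)) ==> ((5*x < -7 ==> ((!(5*x < -7)) && (((3*x >= -20 && x < 7) ==> 2*x <= 0) || arr[4] < x + 14))) && ((!(5*x < -7)) ==> (((3*x >= -20 && x < 7) ==> 2*x <= 0) || arr[4] < x + 14))))
Before tab[0] := cnt - 9: ((2*x > -1 && cnt != 3*x + 2) ==> (((4*cnt >= x - 4 && cnt > 2*x - 3) ==> 2*cnt <= 8) || arr[4] < x + 14)) && ((!(2*x > -1 && cnt != 3*x + 2)) ==> ((5*x < -7 ==> ((!(5*x < -7)) && (((3*x >= -20 && x < 7) ==> 2*x <= 0) || arr[4] < x + 14))) && ((!(5*x < -7)) ==> (((3*x >= -20 && x < 7) ==> 2*x <= 0) || arr[4] < x + 14))))
Before assert 3*tab[3] - 4 >= arr[3] - 5 && tab[x] + 3*x + 3 <= 3: 3*tab[3] >= arr[3] - 1 && tab[x] + 3*x <= 0 && ((2*x > -1 && cnt != 3*x + 2) ==> (((4*cnt >= x - 4 && cnt > 2*x - 3) ==> 2*cnt <= 8) || arr[4] < x + 14)) && ((!(2*x > -1 && cnt != 3*x + 2)) ==> ((5*x < -7 ==> ((!(5*x < -7)) && (((3*x >= -20 && x < 7) ==> 2*x <= 0) || arr[4] < x + 14))) && ((!(5*x < -7)) ==> (((3*x >= -20 && x < 7) ==> 2*x <= 0) || arr[4] < x + 14))))
The weakest precondition is 3*tab[3] >= arr[3] - 1 && tab[x] + 3*x <= 0 && ((2*x > -1 && cnt != 3*x + 2) ==> (((4*cnt >= x - 4 && cnt > 2*x - 3) ==> 2*cnt <= 8) || arr[4] < x + 14)) && ((!(2*x > -1 && cnt != 3*x + 2)) ==> ((5*x < -7 ==> ((!(5*x < -7)) && (((3*x >= -20 && x < 7) ==> 2*x <= 0) || arr[4] < x + 14))) && ((!(5*x < -7)) ==> (((3*x >= -20 && x < 7) ==> 2*x <= 0) || arr[4] < x + 14)))).
Check whether 3*tab[3] >= arr[3] - 1 && tab[2] <= -6 && (cnt != 8 ==> (((4*cnt >= -2 && cnt > 1) ==> 2*cnt <= 8) || arr[4] < 16)) && ((!(cnt != 8)) ==> arr[4] < 16) && x == 2 implies it.
Every state satisfying the precondition satisfies the weakest precondition: the implication holds.
Answer: valid


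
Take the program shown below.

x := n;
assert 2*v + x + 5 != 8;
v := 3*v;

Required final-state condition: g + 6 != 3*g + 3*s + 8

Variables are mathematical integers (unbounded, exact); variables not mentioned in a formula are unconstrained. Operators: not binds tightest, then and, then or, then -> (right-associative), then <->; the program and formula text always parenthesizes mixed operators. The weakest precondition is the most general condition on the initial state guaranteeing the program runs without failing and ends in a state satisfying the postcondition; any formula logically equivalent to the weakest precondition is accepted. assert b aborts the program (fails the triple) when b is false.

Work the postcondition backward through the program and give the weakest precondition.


Working backward. After the program, the postcondition g + 6 != 3*g + 3*s + 8 must hold; in canonical form it is 2*g + 3*s != -2.
Before v := 3*v: 2*g + 3*s != -2
Before assert 2*v + x + 5 != 8: 2*v + x != 3 and 2*g + 3*s != -2
Before x := n: n + 2*v != 3 and 2*g + 3*s != -2
Answer: WP = n + 2*v != 3 and 2*g + 3*s != -2


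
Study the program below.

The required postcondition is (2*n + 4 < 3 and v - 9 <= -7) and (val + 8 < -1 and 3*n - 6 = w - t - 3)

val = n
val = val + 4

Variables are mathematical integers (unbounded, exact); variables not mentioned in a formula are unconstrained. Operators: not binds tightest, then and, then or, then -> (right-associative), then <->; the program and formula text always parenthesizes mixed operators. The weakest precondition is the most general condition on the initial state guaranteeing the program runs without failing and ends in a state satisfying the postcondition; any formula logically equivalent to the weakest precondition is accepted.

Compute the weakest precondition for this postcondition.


Working backward. After the program, the postcondition (2*n + 4 < 3 and v - 9 <= -7) and (val + 8 < -1 and 3*n - 6 = w - t - 3) must hold; in canonical form it is 2*n < -1 and v <= 2 and val < -9 and 3*n + t = w + 3.
Before val := val + 4: 2*n < -1 and v <= 2 and val < -13 and 3*n + t = w + 3
Before val := n: 2*n < -1 and v <= 2 and n < -13 and 3*n + t = w + 3
Answer: WP = 2*n < -1 and v <= 2 and n < -13 and 3*n + t = w + 3


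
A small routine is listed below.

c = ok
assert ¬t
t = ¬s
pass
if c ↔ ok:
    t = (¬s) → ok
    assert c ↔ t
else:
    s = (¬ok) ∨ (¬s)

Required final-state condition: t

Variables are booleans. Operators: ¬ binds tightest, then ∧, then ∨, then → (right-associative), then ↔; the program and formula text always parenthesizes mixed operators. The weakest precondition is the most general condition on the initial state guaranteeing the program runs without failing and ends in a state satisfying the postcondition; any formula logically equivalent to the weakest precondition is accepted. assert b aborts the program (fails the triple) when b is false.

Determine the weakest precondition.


Working backward. After the program, t must hold.
Then branch requires (c ↔ ((¬s) → ok)) ∧ ((¬s) → ok); else branch requires t.
Before the if: ((c ↔ ok) → ((c ↔ ((¬s) → ok)) ∧ ((¬s) → ok))) ∧ ((¬(c ↔ ok)) → t)
Before skip: ((c ↔ ok) → ((c ↔ ((¬s) → ok)) ∧ ((¬s) → ok))) ∧ ((¬(c ↔ ok)) → t)
Before t := ¬s: ((c ↔ ok) → ((c ↔ ((¬s) → ok)) ∧ ((¬s) → ok))) ∧ ((¬(c ↔ ok)) → (¬s))
Before assert ¬t: (¬t) ∧ ((c ↔ ok) → ((c ↔ ((¬s) → ok)) ∧ ((¬s) → ok))) ∧ ((¬(c ↔ ok)) → (¬s))
Before c := ok: (¬t) ∧ (ok ↔ ((¬s) → ok)) ∧ ((¬s) → ok)
Answer: WP = (¬t) ∧ (ok ↔ ((¬s) → ok)) ∧ ((¬s) → ok)


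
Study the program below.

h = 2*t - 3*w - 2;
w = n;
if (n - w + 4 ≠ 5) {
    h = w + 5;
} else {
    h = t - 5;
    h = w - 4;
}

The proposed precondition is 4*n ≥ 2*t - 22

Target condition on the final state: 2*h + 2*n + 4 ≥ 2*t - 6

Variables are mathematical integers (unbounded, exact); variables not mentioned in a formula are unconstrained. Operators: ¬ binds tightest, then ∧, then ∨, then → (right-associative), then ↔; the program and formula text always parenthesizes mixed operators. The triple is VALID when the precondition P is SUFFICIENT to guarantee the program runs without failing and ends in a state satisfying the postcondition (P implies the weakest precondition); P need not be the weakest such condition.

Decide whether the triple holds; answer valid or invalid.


Working backward. After the program, the postcondition 2*h + 2*n + 4 ≥ 2*t - 6 must hold; in canonical form it is 2*h + 2*n ≥ 2*t - 10.
Then branch requires 2*n + 2*w ≥ 2*t - 20; else branch requires 2*n + 2*w ≥ 2*t - 2.
Before the if: (n ≠ w + 1 → 2*n + 2*w ≥ 2*t - 20) ∧ ((¬(n ≠ w + 1)) → 2*n + 2*w ≥ 2*t - 2)
Before w := n: 4*n ≥ 2*t - 20
Before h := 2*t - 3*w - 2: 4*n ≥ 2*t - 20
The weakest precondition is 4*n ≥ 2*t - 20.
Check whether 4*n ≥ 2*t - 22 implies it.
Countermodel: at the initial state n = -5, t = 1, the precondition holds but the weakest precondition fails.
Answer: invalid


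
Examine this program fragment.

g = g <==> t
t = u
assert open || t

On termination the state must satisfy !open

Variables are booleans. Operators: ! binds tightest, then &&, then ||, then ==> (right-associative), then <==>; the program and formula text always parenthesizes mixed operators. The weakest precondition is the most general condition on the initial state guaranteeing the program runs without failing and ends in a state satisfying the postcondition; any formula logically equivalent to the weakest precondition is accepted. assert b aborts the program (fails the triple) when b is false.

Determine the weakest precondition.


Working backward. After the program, !open must hold.
Before assert open || t: (open || t) && (!open)
Before t := u: (open || u) && (!open)
Before g := g <==> t: (open || u) && (!open)
Answer: WP = (open || u) && (!open)


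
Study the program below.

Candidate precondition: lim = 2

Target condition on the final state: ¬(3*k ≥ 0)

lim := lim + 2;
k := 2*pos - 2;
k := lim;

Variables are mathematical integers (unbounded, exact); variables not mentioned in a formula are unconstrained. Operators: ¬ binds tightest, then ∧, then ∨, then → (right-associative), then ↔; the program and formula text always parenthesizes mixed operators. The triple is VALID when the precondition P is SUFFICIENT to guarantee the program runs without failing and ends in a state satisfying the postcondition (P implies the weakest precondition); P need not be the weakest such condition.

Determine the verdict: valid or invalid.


Working backward. After the program, ¬(3*k ≥ 0) must hold.
Before k := lim: ¬(3*lim ≥ 0)
Before k := 2*pos - 2: ¬(3*lim ≥ 0)
Before lim := lim + 2: ¬(3*lim ≥ -6)
The weakest precondition is ¬(3*lim ≥ -6).
Check whether lim = 2 implies it.
Countermodel: at the initial state lim = 2, the precondition holds but the weakest precondition fails.
Answer: invalid


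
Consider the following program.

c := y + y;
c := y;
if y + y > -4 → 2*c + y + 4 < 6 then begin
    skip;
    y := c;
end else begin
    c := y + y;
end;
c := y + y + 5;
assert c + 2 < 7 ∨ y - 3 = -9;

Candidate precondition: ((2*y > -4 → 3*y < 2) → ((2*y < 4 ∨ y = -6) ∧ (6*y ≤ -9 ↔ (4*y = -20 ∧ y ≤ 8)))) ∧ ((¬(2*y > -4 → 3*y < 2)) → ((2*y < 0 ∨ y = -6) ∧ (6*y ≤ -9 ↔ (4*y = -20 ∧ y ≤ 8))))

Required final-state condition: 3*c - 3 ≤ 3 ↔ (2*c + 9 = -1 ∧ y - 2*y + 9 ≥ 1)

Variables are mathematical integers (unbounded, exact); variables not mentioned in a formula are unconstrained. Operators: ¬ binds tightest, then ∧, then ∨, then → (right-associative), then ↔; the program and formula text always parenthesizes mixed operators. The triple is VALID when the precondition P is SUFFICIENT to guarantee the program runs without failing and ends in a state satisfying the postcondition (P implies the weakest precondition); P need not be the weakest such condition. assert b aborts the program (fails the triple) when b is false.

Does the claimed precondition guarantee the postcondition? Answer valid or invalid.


Working backward. After the program, the postcondition 3*c - 3 ≤ 3 ↔ (2*c + 9 = -1 ∧ y - 2*y + 9 ≥ 1) must hold; in canonical form it is 3*c ≤ 6 ↔ (2*c = -10 ∧ y ≤ 8).
Before assert c + 2 < 7 ∨ y - 3 = -9: (c < 5 ∨ y = -6) ∧ (3*c ≤ 6 ↔ (2*c = -10 ∧ y ≤ 8))
Before c := y + y + 5: (2*y < 0 ∨ y = -6) ∧ (6*y ≤ -9 ↔ (4*y = -20 ∧ y ≤ 8))
Then branch requires (2*c < 0 ∨ c = -6) ∧ (6*c ≤ -9 ↔ (4*c = -20 ∧ c ≤ 8)); else branch requires (2*y < 0 ∨ y = -6) ∧ (6*y ≤ -9 ↔ (4*y = -20 ∧ y ≤ 8)).
Before the if: ((2*y > -4 → 2*c + y < 2) → ((2*c < 0 ∨ c = -6) ∧ (6*c ≤ -9 ↔ (4*c = -20 ∧ c ≤ 8)))) ∧ ((¬(2*y > -4 → 2*c + y < 2)) → ((2*y < 0 ∨ y = -6) ∧ (6*y ≤ -9 ↔ (4*y = -20 ∧ y ≤ 8))))
Before c := y: ((2*y > -4 → 3*y < 2) → ((2*y < 0 ∨ y = -6) ∧ (6*y ≤ -9 ↔ (4*y = -20 ∧ y ≤ 8)))) ∧ ((¬(2*y > -4 → 3*y < 2)) → ((2*y < 0 ∨ y = -6) ∧ (6*y ≤ -9 ↔ (4*y = -20 ∧ y ≤ 8))))
Before c := y + y: ((2*y > -4 → 3*y < 2) → ((2*y < 0 ∨ y = -6) ∧ (6*y ≤ -9 ↔ (4*y = -20 ∧ y ≤ 8)))) ∧ ((¬(2*y > -4 → 3*y < 2)) → ((2*y < 0 ∨ y = -6) ∧ (6*y ≤ -9 ↔ (4*y = -20 ∧ y ≤ 8))))
The weakest precondition is ((2*y > -4 → 3*y < 2) → ((2*y < 0 ∨ y = -6) ∧ (6*y ≤ -9 ↔ (4*y = -20 ∧ y ≤ 8)))) ∧ ((¬(2*y > -4 → 3*y < 2)) → ((2*y < 0 ∨ y = -6) ∧ (6*y ≤ -9 ↔ (4*y = -20 ∧ y ≤ 8)))).
Check whether ((2*y > -4 → 3*y < 2) → ((2*y < 4 ∨ y = -6) ∧ (6*y ≤ -9 ↔ (4*y = -20 ∧ y ≤ 8)))) ∧ ((¬(2*y > -4 → 3*y < 2)) → ((2*y < 0 ∨ y = -6) ∧ (6*y ≤ -9 ↔ (4*y = -20 ∧ y ≤ 8)))) implies it.
Countermodel: at the initial state y = 0, the precondition holds but the weakest precondition fails.
Answer: invalid


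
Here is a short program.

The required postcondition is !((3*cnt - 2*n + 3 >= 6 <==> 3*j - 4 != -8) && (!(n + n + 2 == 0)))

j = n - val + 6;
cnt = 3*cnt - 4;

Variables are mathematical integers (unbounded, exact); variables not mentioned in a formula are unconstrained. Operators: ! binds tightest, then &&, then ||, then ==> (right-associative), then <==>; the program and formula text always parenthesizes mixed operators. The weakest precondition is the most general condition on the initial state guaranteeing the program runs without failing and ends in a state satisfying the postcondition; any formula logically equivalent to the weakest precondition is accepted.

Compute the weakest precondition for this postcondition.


Working backward. After the program, the postcondition !((3*cnt - 2*n + 3 >= 6 <==> 3*j - 4 != -8) && (!(n + n + 2 == 0))) must hold; in canonical form it is !((3*cnt >= 2*n + 3 <==> 3*j != -4) && (!(2*n == -2))).
Before cnt := 3*cnt - 4: !((9*cnt >= 2*n + 15 <==> 3*j != -4) && (!(2*n == -2)))
Before j := n - val + 6: !((9*cnt >= 2*n + 15 <==> 3*n != 3*val - 22) && (!(2*n == -2)))
Answer: WP = !((9*cnt >= 2*n + 15 <==> 3*n != 3*val - 22) && (!(2*n == -2)))


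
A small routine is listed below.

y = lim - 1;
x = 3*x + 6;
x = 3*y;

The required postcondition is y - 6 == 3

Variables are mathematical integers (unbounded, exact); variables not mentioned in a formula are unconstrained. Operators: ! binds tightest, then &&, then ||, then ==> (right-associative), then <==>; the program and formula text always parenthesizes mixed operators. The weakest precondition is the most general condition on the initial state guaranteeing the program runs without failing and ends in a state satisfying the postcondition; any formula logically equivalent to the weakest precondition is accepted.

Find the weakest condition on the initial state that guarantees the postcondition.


Working backward. After the program, the postcondition y - 6 == 3 must hold; in canonical form it is y == 9.
Before x := 3*y: y == 9
Before x := 3*x + 6: y == 9
Before y := lim - 1: lim == 10
Answer: WP = lim == 10


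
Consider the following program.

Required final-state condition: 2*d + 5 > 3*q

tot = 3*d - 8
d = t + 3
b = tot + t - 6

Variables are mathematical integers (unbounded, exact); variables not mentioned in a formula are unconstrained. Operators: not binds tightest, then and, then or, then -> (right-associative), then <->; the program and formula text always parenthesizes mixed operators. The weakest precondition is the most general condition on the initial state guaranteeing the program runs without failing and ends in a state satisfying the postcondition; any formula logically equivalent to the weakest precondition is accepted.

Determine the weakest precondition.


Working backward. After the program, the postcondition 2*d + 5 > 3*q must hold; in canonical form it is 2*d > 3*q - 5.
Before b := tot + t - 6: 2*d > 3*q - 5
Before d := t + 3: 2*t > 3*q - 11
Before tot := 3*d - 8: 2*t > 3*q - 11
Answer: WP = 2*t > 3*q - 11
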